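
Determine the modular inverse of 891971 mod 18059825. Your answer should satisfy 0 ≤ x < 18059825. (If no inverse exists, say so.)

10815656

Run Euclid on (18059825, 891971):
18059825 = 20*891971 + 220405
891971 = 4*220405 + 10351
220405 = 21*10351 + 3034
10351 = 3*3034 + 1249
3034 = 2*1249 + 536
1249 = 2*536 + 177
536 = 3*177 + 5
177 = 35*5 + 2
5 = 2*2 + 1
2 = 2*1 + 0
The gcd is 1. Working backward:
1 = 5 − 2·2
1 = −2·177 + 71·5
1 = 71·536 − 215·177
1 = −215·1249 + 501·536
1 = 501·3034 − 1217·1249
1 = −1217·10351 + 4152·3034
1 = 4152·220405 − 88409·10351
1 = −88409·891971 + 357788·220405
1 = 357788·18059825 − 7244169·891971
Thus 891971·(-7244169) ≡ 1 (mod 18059825); reducing, -7244169 mod 18059825 = 10815656.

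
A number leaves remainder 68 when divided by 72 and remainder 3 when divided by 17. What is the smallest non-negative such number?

Write x = 68 + 72·k. Then 72·k ≡ 3 − 68 ≡ 3 (mod 17).
Need 72⁻¹ mod 17. Extended Euclid on (17, 4):
17 = 4·4 + 1
4 = 4·1 + 0
Back-substitute:
1 = 17 − 4·4
72⁻¹ ≡ 13 (mod 17), so k ≡ 13·3 ≡ 5 (mod 17).
x = 68 + 72·5 = 428.

428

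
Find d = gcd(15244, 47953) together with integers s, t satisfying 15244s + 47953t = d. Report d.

1

Euclidean algorithm:
47953 = 3×15244 + 2221
15244 = 6×2221 + 1918
2221 = 1×1918 + 303
1918 = 6×303 + 100
303 = 3×100 + 3
100 = 33×3 + 1
3 = 3×1 + 0
gcd(15244, 47953) = 1.
Back-substituting:
1 = 100 − 33·3
1 = −33·303 + 100·100
1 = 100·1918 − 633·303
1 = −633·2221 + 733·1918
1 = 733·15244 − 5031·2221
1 = −5031·47953 + 15826·15244
So 1 = (-5031)·47953 + (15826)·15244.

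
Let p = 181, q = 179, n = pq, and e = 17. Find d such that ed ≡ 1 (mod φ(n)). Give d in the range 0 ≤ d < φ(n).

13193

φ(n) = (p−1)(q−1) = 180·178 = 32040.
Need d with 17·d ≡ 1 (mod 32040). Apply the extended Euclidean algorithm:
32040 = 1884×17 + 12
17 = 1×12 + 5
12 = 2×5 + 2
5 = 2×2 + 1
2 = 2×1 + 0
Back-substitute:
1 = 5 − 2·2
1 = −2·12 + 5·5
1 = 5·17 − 7·12
1 = −7·32040 + 13193·17
So 17·13193 ≡ 1 (mod 32040), hence d = 13193.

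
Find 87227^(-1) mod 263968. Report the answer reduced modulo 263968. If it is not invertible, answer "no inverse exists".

gcd(263968, 87227) by repeated division:
263968 = 3·87227 + 2287
87227 = 38·2287 + 321
2287 = 7·321 + 40
321 = 8·40 + 1
40 = 40·1 + 0
gcd = 1, so the inverse exists. Back-substitute:
1 = 321 − 8·40
1 = −8·2287 + 57·321
1 = 57·87227 − 2174·2287
1 = −2174·263968 + 6579·87227
So 87227·6579 ≡ 1 (mod 263968).

6579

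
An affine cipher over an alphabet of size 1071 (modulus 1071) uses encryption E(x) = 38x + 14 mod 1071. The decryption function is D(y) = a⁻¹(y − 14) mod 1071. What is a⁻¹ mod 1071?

761

Run Euclid on (1071, 38):
1071 = 28×38 + 7
38 = 5×7 + 3
7 = 2×3 + 1
3 = 3×1 + 0
Since gcd(38, 1071) = 1, back-substitute to write 1 as a combination:
1 = 7 − 2·3
1 = −2·38 + 11·7
1 = 11·1071 − 310·38
Hence 38⁻¹ ≡ -310 ≡ 761 (mod 1071).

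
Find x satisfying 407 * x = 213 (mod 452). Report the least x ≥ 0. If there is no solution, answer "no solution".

387

First find gcd(407, 452):
452 = 1*407 + 45
407 = 9*45 + 2
45 = 22*2 + 1
2 = 2*1 + 0
gcd = 1, so a unique solution mod 452 exists.
Back-substitute for the Bézout coefficients:
1 = 45 − 22·2
1 = −22·407 + 199·45
1 = 199·452 − 221·407
So 407·(-221) ≡ 1 (mod 452), giving 407⁻¹ ≡ 231.
x ≡ 407⁻¹·213 ≡ 231·213 ≡ 387 (mod 452).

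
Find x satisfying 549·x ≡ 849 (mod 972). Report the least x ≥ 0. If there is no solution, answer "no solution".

gcd(549, 972):
972 = 1·549 + 423
549 = 1·423 + 126
423 = 3·126 + 45
126 = 2·45 + 36
45 = 1·36 + 9
36 = 4·9 + 0
gcd = 9, but 9 ∤ 849, so the congruence has no solution.

no solution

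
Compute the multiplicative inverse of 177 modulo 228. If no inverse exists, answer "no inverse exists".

Euclidean algorithm on 228, 177:
228 = 1×177 + 51
177 = 3×51 + 24
51 = 2×24 + 3
24 = 8×3 + 0
gcd(177, 228) = 3 ≠ 1, so 177 has no multiplicative inverse modulo 228.

no inverse exists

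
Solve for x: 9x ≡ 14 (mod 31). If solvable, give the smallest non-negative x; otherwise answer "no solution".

5

First find gcd(9, 31):
31 = 3·9 + 4
9 = 2·4 + 1
4 = 4·1 + 0
gcd = 1, so a unique solution mod 31 exists.
Back-substitute for the Bézout coefficients:
1 = 9 − 2·4
1 = −2·31 + 7·9
So 9·(7) ≡ 1 (mod 31), giving 9⁻¹ ≡ 7.
x ≡ 9⁻¹·14 ≡ 7·14 ≡ 5 (mod 31).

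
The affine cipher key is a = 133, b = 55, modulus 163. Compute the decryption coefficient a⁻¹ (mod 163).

Apply the Euclidean algorithm to 163 and 133:
163 = 1·133 + 30
133 = 4·30 + 13
30 = 2·13 + 4
13 = 3·4 + 1
4 = 4·1 + 0
gcd = 1, so the inverse exists. Back-substitute:
1 = 13 − 3·4
1 = −3·30 + 7·13
1 = 7·133 − 31·30
1 = −31·163 + 38·133
So 133·38 ≡ 1 (mod 163).

38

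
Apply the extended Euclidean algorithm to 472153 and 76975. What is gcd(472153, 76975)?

1

Euclidean algorithm:
472153 = 6*76975 + 10303
76975 = 7*10303 + 4854
10303 = 2*4854 + 595
4854 = 8*595 + 94
595 = 6*94 + 31
94 = 3*31 + 1
31 = 31*1 + 0
gcd(472153, 76975) = 1.
Back-substituting:
1 = 94 − 3·31
1 = −3·595 + 19·94
1 = 19·4854 − 155·595
1 = −155·10303 + 329·4854
1 = 329·76975 − 2458·10303
1 = −2458·472153 + 15077·76975
So 1 = (-2458)·472153 + (15077)·76975.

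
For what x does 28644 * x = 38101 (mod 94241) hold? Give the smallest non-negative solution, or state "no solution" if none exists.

First find gcd(28644, 94241):
94241 = 3×28644 + 8309
28644 = 3×8309 + 3717
8309 = 2×3717 + 875
3717 = 4×875 + 217
875 = 4×217 + 7
217 = 31×7 + 0
gcd = 7 and 7 | 38101, so solutions exist. Divide through by 7: 4092x ≡ 5443 (mod 13463).
Now find 4092⁻¹ mod 13463:
13463 = 3*4092 + 1187
4092 = 3*1187 + 531
1187 = 2*531 + 125
531 = 4*125 + 31
125 = 4*31 + 1
31 = 31*1 + 0
Back-substitute:
1 = 125 − 4·31
1 = −4·531 + 17·125
1 = 17·1187 − 38·531
1 = −38·4092 + 131·1187
1 = 131·13463 − 431·4092
So 4092·(-431) ≡ 1 (mod 13463), i.e. 4092⁻¹ ≡ 13032.
Then x ≡ 13032·5443 ≡ 10092 (mod 13463); the smallest non-negative solution is x = 10092.

10092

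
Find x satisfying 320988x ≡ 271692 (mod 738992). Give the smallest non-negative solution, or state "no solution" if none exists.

First find gcd(320988, 738992):
738992 = 2·320988 + 97016
320988 = 3·97016 + 29940
97016 = 3·29940 + 7196
29940 = 4·7196 + 1156
7196 = 6·1156 + 260
1156 = 4·260 + 116
260 = 2·116 + 28
116 = 4·28 + 4
28 = 7·4 + 0
gcd = 4 and 4 | 271692, so solutions exist. Divide through by 4: 80247x ≡ 67923 (mod 184748).
Now find 80247⁻¹ mod 184748:
184748 = 2*80247 + 24254
80247 = 3*24254 + 7485
24254 = 3*7485 + 1799
7485 = 4*1799 + 289
1799 = 6*289 + 65
289 = 4*65 + 29
65 = 2*29 + 7
29 = 4*7 + 1
7 = 7*1 + 0
Back-substitute:
1 = 29 − 4·7
1 = −4·65 + 9·29
1 = 9·289 − 40·65
1 = −40·1799 + 249·289
1 = 249·7485 − 1036·1799
1 = −1036·24254 + 3357·7485
1 = 3357·80247 − 11107·24254
1 = −11107·184748 + 25571·80247
So 80247⁻¹ ≡ 25571 (mod 184748).
Then x ≡ 25571·67923 ≡ 43085 (mod 184748); the smallest non-negative solution is x = 43085.

43085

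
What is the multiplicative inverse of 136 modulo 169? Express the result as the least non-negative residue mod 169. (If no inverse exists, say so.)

Extended Euclidean algorithm:
169 = 1×136 + 33
136 = 4×33 + 4
33 = 8×4 + 1
4 = 4×1 + 0
gcd = 1, so the inverse exists. Back-substitute:
1 = 33 − 8·4
1 = −8·136 + 33·33
1 = 33·169 − 41·136
So 136·(-41) ≡ 1 (mod 169), and -41 ≡ 128 (mod 169).

128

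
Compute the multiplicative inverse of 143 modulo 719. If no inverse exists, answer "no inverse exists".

Extended Euclidean algorithm:
719 = 5·143 + 4
143 = 35·4 + 3
4 = 1·3 + 1
3 = 3·1 + 0
gcd = 1, so the inverse exists. Back-substitute:
1 = 4 − 3
1 = −143 + 36·4
1 = 36·719 − 181·143
Hence 143⁻¹ ≡ -181 ≡ 538 (mod 719).

538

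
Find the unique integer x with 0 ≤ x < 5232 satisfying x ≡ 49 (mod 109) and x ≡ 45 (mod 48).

4845

Write x = 49 + 109·k. Then 109·k ≡ 45 − 49 ≡ 44 (mod 48).
Need 109⁻¹ mod 48. Extended Euclid on (48, 13):
48 = 3×13 + 9
13 = 1×9 + 4
9 = 2×4 + 1
4 = 4×1 + 0
Back-substitute:
1 = 9 − 2·4
1 = −2·13 + 3·9
1 = 3·48 − 11·13
109⁻¹ ≡ 37 (mod 48), so k ≡ 37·44 ≡ 44 (mod 48).
x = 49 + 109·44 = 4845.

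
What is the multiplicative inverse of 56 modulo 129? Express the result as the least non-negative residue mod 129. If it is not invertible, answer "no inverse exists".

Extended Euclidean algorithm:
129 = 2×56 + 17
56 = 3×17 + 5
17 = 3×5 + 2
5 = 2×2 + 1
2 = 2×1 + 0
Since gcd(56, 129) = 1, back-substitute to write 1 as a combination:
1 = 5 − 2·2
1 = −2·17 + 7·5
1 = 7·56 − 23·17
1 = −23·129 + 53·56
So 56·53 ≡ 1 (mod 129).

53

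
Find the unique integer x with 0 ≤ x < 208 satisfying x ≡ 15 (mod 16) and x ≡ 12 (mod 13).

Write x = 15 + 16·k. Then 16·k ≡ 12 − 15 ≡ 10 (mod 13).
Need 16⁻¹ mod 13. Extended Euclid on (13, 3):
13 = 4·3 + 1
3 = 3·1 + 0
Back-substitute:
1 = 13 − 4·3
16⁻¹ ≡ 9 (mod 13), so k ≡ 9·10 ≡ 12 (mod 13).
x = 15 + 16·12 = 207.

207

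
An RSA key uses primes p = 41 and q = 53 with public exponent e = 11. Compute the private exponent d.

φ(n) = (p−1)(q−1) = 40·52 = 2080.
Need d with 11·d ≡ 1 (mod 2080). Apply the extended Euclidean algorithm:
2080 = 189*11 + 1
11 = 11*1 + 0
Back-substitute:
1 = 2080 − 189·11
So 11·(-189) ≡ 1 (mod 2080), hence d ≡ -189 ≡ 1891 (mod 2080).

1891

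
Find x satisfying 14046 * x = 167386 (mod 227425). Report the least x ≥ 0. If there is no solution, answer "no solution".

First find gcd(14046, 227425):
227425 = 16·14046 + 2689
14046 = 5·2689 + 601
2689 = 4·601 + 285
601 = 2·285 + 31
285 = 9·31 + 6
31 = 5·6 + 1
6 = 6·1 + 0
gcd = 1, so a unique solution mod 227425 exists.
Back-substitute for the Bézout coefficients:
1 = 31 − 5·6
1 = −5·285 + 46·31
1 = 46·601 − 97·285
1 = −97·2689 + 434·601
1 = 434·14046 − 2267·2689
1 = −2267·227425 + 36706·14046
So 14046·(36706) ≡ 1 (mod 227425), giving 14046⁻¹ ≡ 36706.
x ≡ 14046⁻¹·167386 ≡ 36706·167386 ≡ 184141 (mod 227425).

184141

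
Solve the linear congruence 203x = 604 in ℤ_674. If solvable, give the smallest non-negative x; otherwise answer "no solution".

418

First find gcd(203, 674):
674 = 3·203 + 65
203 = 3·65 + 8
65 = 8·8 + 1
8 = 8·1 + 0
gcd = 1, so a unique solution mod 674 exists.
Back-substitute for the Bézout coefficients:
1 = 65 − 8·8
1 = −8·203 + 25·65
1 = 25·674 − 83·203
So 203·(-83) ≡ 1 (mod 674), giving 203⁻¹ ≡ 591.
x ≡ 203⁻¹·604 ≡ 591·604 ≡ 418 (mod 674).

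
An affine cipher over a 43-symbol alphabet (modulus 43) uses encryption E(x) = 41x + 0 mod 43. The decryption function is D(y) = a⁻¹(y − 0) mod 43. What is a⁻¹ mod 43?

21

Extended Euclidean algorithm:
43 = 1×41 + 2
41 = 20×2 + 1
2 = 2×1 + 0
gcd = 1, so the inverse exists. Back-substitute:
1 = 41 − 20·2
1 = −20·43 + 21·41
So 41·21 ≡ 1 (mod 43).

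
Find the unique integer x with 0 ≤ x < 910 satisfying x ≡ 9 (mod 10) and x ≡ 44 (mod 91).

Write x = 9 + 10·k. Then 10·k ≡ 44 − 9 ≡ 35 (mod 91).
Need 10⁻¹ mod 91. Extended Euclid on (91, 10):
91 = 9·10 + 1
10 = 10·1 + 0
Back-substitute:
1 = 91 − 9·10
10⁻¹ ≡ 82 (mod 91), so k ≡ 82·35 ≡ 49 (mod 91).
x = 9 + 10·49 = 499.

499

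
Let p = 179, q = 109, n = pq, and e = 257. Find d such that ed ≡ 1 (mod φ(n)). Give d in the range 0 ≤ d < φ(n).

9425

φ(n) = (p−1)(q−1) = 178·108 = 19224.
Need d with 257·d ≡ 1 (mod 19224). Apply the extended Euclidean algorithm:
19224 = 74×257 + 206
257 = 1×206 + 51
206 = 4×51 + 2
51 = 25×2 + 1
2 = 2×1 + 0
Back-substitute:
1 = 51 − 25·2
1 = −25·206 + 101·51
1 = 101·257 − 126·206
1 = −126·19224 + 9425·257
So 257·9425 ≡ 1 (mod 19224), hence d = 9425.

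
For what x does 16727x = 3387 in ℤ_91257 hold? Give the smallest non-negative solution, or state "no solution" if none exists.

24147

First find gcd(16727, 91257):
91257 = 5·16727 + 7622
16727 = 2·7622 + 1483
7622 = 5·1483 + 207
1483 = 7·207 + 34
207 = 6·34 + 3
34 = 11·3 + 1
3 = 3·1 + 0
gcd = 1, so a unique solution mod 91257 exists.
Back-substitute for the Bézout coefficients:
1 = 34 − 11·3
1 = −11·207 + 67·34
1 = 67·1483 − 480·207
1 = −480·7622 + 2467·1483
1 = 2467·16727 − 5414·7622
1 = −5414·91257 + 29537·16727
So 16727·(29537) ≡ 1 (mod 91257), giving 16727⁻¹ ≡ 29537.
x ≡ 16727⁻¹·3387 ≡ 29537·3387 ≡ 24147 (mod 91257).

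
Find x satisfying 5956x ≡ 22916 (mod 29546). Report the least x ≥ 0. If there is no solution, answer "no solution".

9707

First find gcd(5956, 29546):
29546 = 4×5956 + 5722
5956 = 1×5722 + 234
5722 = 24×234 + 106
234 = 2×106 + 22
106 = 4×22 + 18
22 = 1×18 + 4
18 = 4×4 + 2
4 = 2×2 + 0
gcd = 2 and 2 | 22916, so solutions exist. Divide through by 2: 2978x ≡ 11458 (mod 14773).
Now find 2978⁻¹ mod 14773:
14773 = 4×2978 + 2861
2978 = 1×2861 + 117
2861 = 24×117 + 53
117 = 2×53 + 11
53 = 4×11 + 9
11 = 1×9 + 2
9 = 4×2 + 1
2 = 2×1 + 0
Back-substitute:
1 = 9 − 4·2
1 = −4·11 + 5·9
1 = 5·53 − 24·11
1 = −24·117 + 53·53
1 = 53·2861 − 1296·117
1 = −1296·2978 + 1349·2861
1 = 1349·14773 − 6692·2978
So 2978·(-6692) ≡ 1 (mod 14773), i.e. 2978⁻¹ ≡ 8081.
Then x ≡ 8081·11458 ≡ 9707 (mod 14773); the smallest non-negative solution is x = 9707.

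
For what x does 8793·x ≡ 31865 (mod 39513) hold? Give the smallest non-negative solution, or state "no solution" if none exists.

gcd(8793, 39513):
39513 = 4×8793 + 4341
8793 = 2×4341 + 111
4341 = 39×111 + 12
111 = 9×12 + 3
12 = 4×3 + 0
gcd = 3, but 3 ∤ 31865, so the congruence has no solution.

no solution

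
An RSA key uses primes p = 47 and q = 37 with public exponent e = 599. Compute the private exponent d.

47

φ(n) = (p−1)(q−1) = 46·36 = 1656.
Need d with 599·d ≡ 1 (mod 1656). Apply the extended Euclidean algorithm:
1656 = 2×599 + 458
599 = 1×458 + 141
458 = 3×141 + 35
141 = 4×35 + 1
35 = 35×1 + 0
Back-substitute:
1 = 141 − 4·35
1 = −4·458 + 13·141
1 = 13·599 − 17·458
1 = −17·1656 + 47·599
So 599·47 ≡ 1 (mod 1656), hence d = 47.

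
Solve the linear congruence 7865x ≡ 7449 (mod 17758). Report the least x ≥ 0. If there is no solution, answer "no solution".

807

First find gcd(7865, 17758):
17758 = 2·7865 + 2028
7865 = 3·2028 + 1781
2028 = 1·1781 + 247
1781 = 7·247 + 52
247 = 4·52 + 39
52 = 1·39 + 13
39 = 3·13 + 0
gcd = 13 and 13 | 7449, so solutions exist. Divide through by 13: 605x ≡ 573 (mod 1366).
Now find 605⁻¹ mod 1366:
1366 = 2·605 + 156
605 = 3·156 + 137
156 = 1·137 + 19
137 = 7·19 + 4
19 = 4·4 + 3
4 = 1·3 + 1
3 = 3·1 + 0
Back-substitute:
1 = 4 − 3
1 = −19 + 5·4
1 = 5·137 − 36·19
1 = −36·156 + 41·137
1 = 41·605 − 159·156
1 = −159·1366 + 359·605
So 605⁻¹ ≡ 359 (mod 1366).
Then x ≡ 359·573 ≡ 807 (mod 1366); the smallest non-negative solution is x = 807.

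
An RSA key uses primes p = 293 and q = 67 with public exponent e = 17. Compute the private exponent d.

φ(n) = (p−1)(q−1) = 292·66 = 19272.
Need d with 17·d ≡ 1 (mod 19272). Apply the extended Euclidean algorithm:
19272 = 1133·17 + 11
17 = 1·11 + 6
11 = 1·6 + 5
6 = 1·5 + 1
5 = 5·1 + 0
Back-substitute:
1 = 6 − 5
1 = −11 + 2·6
1 = 2·17 − 3·11
1 = −3·19272 + 3401·17
So 17·3401 ≡ 1 (mod 19272), hence d = 3401.

3401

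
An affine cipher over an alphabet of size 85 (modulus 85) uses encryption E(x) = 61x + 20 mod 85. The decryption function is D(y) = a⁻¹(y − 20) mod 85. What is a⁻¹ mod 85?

46

gcd(85, 61) by repeated division:
85 = 1·61 + 24
61 = 2·24 + 13
24 = 1·13 + 11
13 = 1·11 + 2
11 = 5·2 + 1
2 = 2·1 + 0
gcd = 1, so the inverse exists. Back-substitute:
1 = 11 − 5·2
1 = −5·13 + 6·11
1 = 6·24 − 11·13
1 = −11·61 + 28·24
1 = 28·85 − 39·61
Hence 61⁻¹ ≡ -39 ≡ 46 (mod 85).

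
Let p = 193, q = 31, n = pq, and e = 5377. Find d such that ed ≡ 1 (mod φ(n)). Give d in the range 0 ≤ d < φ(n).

4993

φ(n) = (p−1)(q−1) = 192·30 = 5760.
Need d with 5377·d ≡ 1 (mod 5760). Apply the extended Euclidean algorithm:
5760 = 1×5377 + 383
5377 = 14×383 + 15
383 = 25×15 + 8
15 = 1×8 + 7
8 = 1×7 + 1
7 = 7×1 + 0
Back-substitute:
1 = 8 − 7
1 = −15 + 2·8
1 = 2·383 − 51·15
1 = −51·5377 + 716·383
1 = 716·5760 − 767·5377
So 5377·(-767) ≡ 1 (mod 5760), hence d ≡ -767 ≡ 4993 (mod 5760).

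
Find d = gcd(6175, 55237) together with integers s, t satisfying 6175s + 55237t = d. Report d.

13

Euclidean algorithm:
55237 = 8×6175 + 5837
6175 = 1×5837 + 338
5837 = 17×338 + 91
338 = 3×91 + 65
91 = 1×65 + 26
65 = 2×26 + 13
26 = 2×13 + 0
gcd(6175, 55237) = 13.
Express as a combination:
13 = 65 − 2·26
13 = −2·91 + 3·65
13 = 3·338 − 11·91
13 = −11·5837 + 190·338
13 = 190·6175 − 201·5837
13 = −201·55237 + 1798·6175
So 13 = (-201)·55237 + (1798)·6175.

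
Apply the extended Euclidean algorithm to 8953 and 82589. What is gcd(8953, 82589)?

Euclidean algorithm:
82589 = 9·8953 + 2012
8953 = 4·2012 + 905
2012 = 2·905 + 202
905 = 4·202 + 97
202 = 2·97 + 8
97 = 12·8 + 1
8 = 8·1 + 0
gcd(8953, 82589) = 1.
Back-substituting:
1 = 97 − 12·8
1 = −12·202 + 25·97
1 = 25·905 − 112·202
1 = −112·2012 + 249·905
1 = 249·8953 − 1108·2012
1 = −1108·82589 + 10221·8953
So 1 = (-1108)·82589 + (10221)·8953.

1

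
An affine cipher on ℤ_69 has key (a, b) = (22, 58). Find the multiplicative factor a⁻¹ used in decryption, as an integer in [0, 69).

22

Run Euclid on (69, 22):
69 = 3·22 + 3
22 = 7·3 + 1
3 = 3·1 + 0
gcd = 1, so the inverse exists. Back-substitute:
1 = 22 − 7·3
1 = −7·69 + 22·22
So 22·22 ≡ 1 (mod 69).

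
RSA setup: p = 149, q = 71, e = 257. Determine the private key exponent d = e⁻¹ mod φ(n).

4273

φ(n) = (p−1)(q−1) = 148·70 = 10360.
Need d with 257·d ≡ 1 (mod 10360). Apply the extended Euclidean algorithm:
10360 = 40·257 + 80
257 = 3·80 + 17
80 = 4·17 + 12
17 = 1·12 + 5
12 = 2·5 + 2
5 = 2·2 + 1
2 = 2·1 + 0
Back-substitute:
1 = 5 − 2·2
1 = −2·12 + 5·5
1 = 5·17 − 7·12
1 = −7·80 + 33·17
1 = 33·257 − 106·80
1 = −106·10360 + 4273·257
So 257·4273 ≡ 1 (mod 10360), hence d = 4273.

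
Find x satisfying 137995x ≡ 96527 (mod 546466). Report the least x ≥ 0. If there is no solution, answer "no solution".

First find gcd(137995, 546466):
546466 = 3*137995 + 132481
137995 = 1*132481 + 5514
132481 = 24*5514 + 145
5514 = 38*145 + 4
145 = 36*4 + 1
4 = 4*1 + 0
gcd = 1, so a unique solution mod 546466 exists.
Back-substitute for the Bézout coefficients:
1 = 145 − 36·4
1 = −36·5514 + 1369·145
1 = 1369·132481 − 32892·5514
1 = −32892·137995 + 34261·132481
1 = 34261·546466 − 135675·137995
So 137995·(-135675) ≡ 1 (mod 546466), giving 137995⁻¹ ≡ 410791.
x ≡ 137995⁻¹·96527 ≡ 410791·96527 ≡ 303431 (mod 546466).

303431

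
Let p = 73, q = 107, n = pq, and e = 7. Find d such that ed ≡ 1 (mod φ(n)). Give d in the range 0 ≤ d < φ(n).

φ(n) = (p−1)(q−1) = 72·106 = 7632.
Need d with 7·d ≡ 1 (mod 7632). Apply the extended Euclidean algorithm:
7632 = 1090·7 + 2
7 = 3·2 + 1
2 = 2·1 + 0
Back-substitute:
1 = 7 − 3·2
1 = −3·7632 + 3271·7
So 7·3271 ≡ 1 (mod 7632), hence d = 3271.

3271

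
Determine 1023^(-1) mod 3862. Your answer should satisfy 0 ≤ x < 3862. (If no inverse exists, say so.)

Run Euclid on (3862, 1023):
3862 = 3*1023 + 793
1023 = 1*793 + 230
793 = 3*230 + 103
230 = 2*103 + 24
103 = 4*24 + 7
24 = 3*7 + 3
7 = 2*3 + 1
3 = 3*1 + 0
gcd = 1, so the inverse exists. Back-substitute:
1 = 7 − 2·3
1 = −2·24 + 7·7
1 = 7·103 − 30·24
1 = −30·230 + 67·103
1 = 67·793 − 231·230
1 = −231·1023 + 298·793
1 = 298·3862 − 1125·1023
Hence 1023⁻¹ ≡ -1125 ≡ 2737 (mod 3862).

2737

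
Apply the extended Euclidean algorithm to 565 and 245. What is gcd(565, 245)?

5

Apply Euclid's algorithm to 565 and 245:
565 = 2×245 + 75
245 = 3×75 + 20
75 = 3×20 + 15
20 = 1×15 + 5
15 = 3×5 + 0
gcd(565, 245) = 5.
Working backward:
5 = 20 − 15
5 = −75 + 4·20
5 = 4·245 − 13·75
5 = −13·565 + 30·245
So 5 = (-13)·565 + (30)·245.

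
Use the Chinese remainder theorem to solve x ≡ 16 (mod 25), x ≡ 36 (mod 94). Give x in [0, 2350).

1916

Write x = 16 + 25·k. Then 25·k ≡ 36 − 16 ≡ 20 (mod 94).
Need 25⁻¹ mod 94. Extended Euclid on (94, 25):
94 = 3×25 + 19
25 = 1×19 + 6
19 = 3×6 + 1
6 = 6×1 + 0
Back-substitute:
1 = 19 − 3·6
1 = −3·25 + 4·19
1 = 4·94 − 15·25
25⁻¹ ≡ 79 (mod 94), so k ≡ 79·20 ≡ 76 (mod 94).
x = 16 + 25·76 = 1916.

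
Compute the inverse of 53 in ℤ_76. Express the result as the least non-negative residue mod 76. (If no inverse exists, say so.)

Extended Euclidean algorithm:
76 = 1×53 + 23
53 = 2×23 + 7
23 = 3×7 + 2
7 = 3×2 + 1
2 = 2×1 + 0
Since gcd(53, 76) = 1, back-substitute to write 1 as a combination:
1 = 7 − 3·2
1 = −3·23 + 10·7
1 = 10·53 − 23·23
1 = −23·76 + 33·53
So 53·33 ≡ 1 (mod 76).

33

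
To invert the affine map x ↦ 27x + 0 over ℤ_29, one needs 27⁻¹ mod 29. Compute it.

gcd(29, 27) by repeated division:
29 = 1·27 + 2
27 = 13·2 + 1
2 = 2·1 + 0
The gcd is 1. Working backward:
1 = 27 − 13·2
1 = −13·29 + 14·27
So 27·14 ≡ 1 (mod 29).

14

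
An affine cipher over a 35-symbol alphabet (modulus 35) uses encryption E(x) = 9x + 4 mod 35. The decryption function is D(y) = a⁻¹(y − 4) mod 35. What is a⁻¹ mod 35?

4

Apply the Euclidean algorithm to 35 and 9:
35 = 3·9 + 8
9 = 1·8 + 1
8 = 8·1 + 0
The gcd is 1. Working backward:
1 = 9 − 8
1 = −35 + 4·9
So 9·4 ≡ 1 (mod 35).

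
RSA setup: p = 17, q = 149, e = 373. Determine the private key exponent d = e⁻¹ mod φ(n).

1949

φ(n) = (p−1)(q−1) = 16·148 = 2368.
Need d with 373·d ≡ 1 (mod 2368). Apply the extended Euclidean algorithm:
2368 = 6*373 + 130
373 = 2*130 + 113
130 = 1*113 + 17
113 = 6*17 + 11
17 = 1*11 + 6
11 = 1*6 + 5
6 = 1*5 + 1
5 = 5*1 + 0
Back-substitute:
1 = 6 − 5
1 = −11 + 2·6
1 = 2·17 − 3·11
1 = −3·113 + 20·17
1 = 20·130 − 23·113
1 = −23·373 + 66·130
1 = 66·2368 − 419·373
So 373·(-419) ≡ 1 (mod 2368), hence d ≡ -419 ≡ 1949 (mod 2368).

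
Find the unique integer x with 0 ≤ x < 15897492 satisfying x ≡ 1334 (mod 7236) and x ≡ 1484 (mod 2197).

Write x = 1334 + 7236·k. Then 7236·k ≡ 1484 − 1334 ≡ 150 (mod 2197).
Need 7236⁻¹ mod 2197. Extended Euclid on (2197, 645):
2197 = 3×645 + 262
645 = 2×262 + 121
262 = 2×121 + 20
121 = 6×20 + 1
20 = 20×1 + 0
Back-substitute:
1 = 121 − 6·20
1 = −6·262 + 13·121
1 = 13·645 − 32·262
1 = −32·2197 + 109·645
7236⁻¹ ≡ 109 (mod 2197), so k ≡ 109·150 ≡ 971 (mod 2197).
x = 1334 + 7236·971 = 7027490.

7027490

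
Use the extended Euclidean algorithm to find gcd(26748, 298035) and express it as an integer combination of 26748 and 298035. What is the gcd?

9

Euclidean algorithm:
298035 = 11*26748 + 3807
26748 = 7*3807 + 99
3807 = 38*99 + 45
99 = 2*45 + 9
45 = 5*9 + 0
gcd(26748, 298035) = 9.
Express as a combination:
9 = 99 − 2·45
9 = −2·3807 + 77·99
9 = 77·26748 − 541·3807
9 = −541·298035 + 6028·26748
So 9 = (-541)·298035 + (6028)·26748.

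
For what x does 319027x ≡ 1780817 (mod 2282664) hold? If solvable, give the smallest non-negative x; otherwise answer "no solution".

932699

First find gcd(319027, 2282664):
2282664 = 7*319027 + 49475
319027 = 6*49475 + 22177
49475 = 2*22177 + 5121
22177 = 4*5121 + 1693
5121 = 3*1693 + 42
1693 = 40*42 + 13
42 = 3*13 + 3
13 = 4*3 + 1
3 = 3*1 + 0
gcd = 1, so a unique solution mod 2282664 exists.
Back-substitute for the Bézout coefficients:
1 = 13 − 4·3
1 = −4·42 + 13·13
1 = 13·1693 − 524·42
1 = −524·5121 + 1585·1693
1 = 1585·22177 − 6864·5121
1 = −6864·49475 + 15313·22177
1 = 15313·319027 − 98742·49475
1 = −98742·2282664 + 706507·319027
So 319027·(706507) ≡ 1 (mod 2282664), giving 319027⁻¹ ≡ 706507.
x ≡ 319027⁻¹·1780817 ≡ 706507·1780817 ≡ 932699 (mod 2282664).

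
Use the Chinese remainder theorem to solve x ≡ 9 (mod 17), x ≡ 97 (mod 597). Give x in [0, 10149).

Write x = 9 + 17·k. Then 17·k ≡ 97 − 9 ≡ 88 (mod 597).
Need 17⁻¹ mod 597. Extended Euclid on (597, 17):
597 = 35×17 + 2
17 = 8×2 + 1
2 = 2×1 + 0
Back-substitute:
1 = 17 − 8·2
1 = −8·597 + 281·17
17⁻¹ ≡ 281 (mod 597), so k ≡ 281·88 ≡ 251 (mod 597).
x = 9 + 17·251 = 4276.

4276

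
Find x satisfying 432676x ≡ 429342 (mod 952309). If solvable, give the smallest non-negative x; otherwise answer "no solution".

First find gcd(432676, 952309):
952309 = 2×432676 + 86957
432676 = 4×86957 + 84848
86957 = 1×84848 + 2109
84848 = 40×2109 + 488
2109 = 4×488 + 157
488 = 3×157 + 17
157 = 9×17 + 4
17 = 4×4 + 1
4 = 4×1 + 0
gcd = 1, so a unique solution mod 952309 exists.
Back-substitute for the Bézout coefficients:
1 = 17 − 4·4
1 = −4·157 + 37·17
1 = 37·488 − 115·157
1 = −115·2109 + 497·488
1 = 497·84848 − 19995·2109
1 = −19995·86957 + 20492·84848
1 = 20492·432676 − 101963·86957
1 = −101963·952309 + 224418·432676
So 432676·(224418) ≡ 1 (mod 952309), giving 432676⁻¹ ≡ 224418.
x ≡ 432676⁻¹·429342 ≡ 224418·429342 ≡ 305263 (mod 952309).

305263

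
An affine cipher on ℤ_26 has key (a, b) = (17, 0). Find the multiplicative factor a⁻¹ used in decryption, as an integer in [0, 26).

23

Apply the Euclidean algorithm to 26 and 17:
26 = 1·17 + 9
17 = 1·9 + 8
9 = 1·8 + 1
8 = 8·1 + 0
The gcd is 1. Working backward:
1 = 9 − 8
1 = −17 + 2·9
1 = 2·26 − 3·17
Thus 17·(-3) ≡ 1 (mod 26); reducing, -3 mod 26 = 23.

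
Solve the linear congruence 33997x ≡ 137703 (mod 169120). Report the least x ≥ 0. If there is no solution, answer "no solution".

First find gcd(33997, 169120):
169120 = 4*33997 + 33132
33997 = 1*33132 + 865
33132 = 38*865 + 262
865 = 3*262 + 79
262 = 3*79 + 25
79 = 3*25 + 4
25 = 6*4 + 1
4 = 4*1 + 0
gcd = 1, so a unique solution mod 169120 exists.
Back-substitute for the Bézout coefficients:
1 = 25 − 6·4
1 = −6·79 + 19·25
1 = 19·262 − 63·79
1 = −63·865 + 208·262
1 = 208·33132 − 7967·865
1 = −7967·33997 + 8175·33132
1 = 8175·169120 − 40667·33997
So 33997·(-40667) ≡ 1 (mod 169120), giving 33997⁻¹ ≡ 128453.
x ≡ 33997⁻¹·137703 ≡ 128453·137703 ≡ 102659 (mod 169120).

102659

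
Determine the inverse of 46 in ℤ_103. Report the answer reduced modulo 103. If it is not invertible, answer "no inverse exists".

56

Run Euclid on (103, 46):
103 = 2*46 + 11
46 = 4*11 + 2
11 = 5*2 + 1
2 = 2*1 + 0
gcd = 1, so the inverse exists. Back-substitute:
1 = 11 − 5·2
1 = −5·46 + 21·11
1 = 21·103 − 47·46
So 46·(-47) ≡ 1 (mod 103), and -47 ≡ 56 (mod 103).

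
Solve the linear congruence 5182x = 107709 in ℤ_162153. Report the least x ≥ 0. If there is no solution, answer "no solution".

94803

First find gcd(5182, 162153):
162153 = 31*5182 + 1511
5182 = 3*1511 + 649
1511 = 2*649 + 213
649 = 3*213 + 10
213 = 21*10 + 3
10 = 3*3 + 1
3 = 3*1 + 0
gcd = 1, so a unique solution mod 162153 exists.
Back-substitute for the Bézout coefficients:
1 = 10 − 3·3
1 = −3·213 + 64·10
1 = 64·649 − 195·213
1 = −195·1511 + 454·649
1 = 454·5182 − 1557·1511
1 = −1557·162153 + 48721·5182
So 5182·(48721) ≡ 1 (mod 162153), giving 5182⁻¹ ≡ 48721.
x ≡ 5182⁻¹·107709 ≡ 48721·107709 ≡ 94803 (mod 162153).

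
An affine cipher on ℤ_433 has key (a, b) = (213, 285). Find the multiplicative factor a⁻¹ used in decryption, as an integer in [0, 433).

Extended Euclidean algorithm:
433 = 2·213 + 7
213 = 30·7 + 3
7 = 2·3 + 1
3 = 3·1 + 0
Since gcd(213, 433) = 1, back-substitute to write 1 as a combination:
1 = 7 − 2·3
1 = −2·213 + 61·7
1 = 61·433 − 124·213
Thus 213·(-124) ≡ 1 (mod 433); reducing, -124 mod 433 = 309.

309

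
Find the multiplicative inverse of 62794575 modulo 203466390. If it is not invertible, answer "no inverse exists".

no inverse exists

Euclidean algorithm on 203466390, 62794575:
203466390 = 3×62794575 + 15082665
62794575 = 4×15082665 + 2463915
15082665 = 6×2463915 + 299175
2463915 = 8×299175 + 70515
299175 = 4×70515 + 17115
70515 = 4×17115 + 2055
17115 = 8×2055 + 675
2055 = 3×675 + 30
675 = 22×30 + 15
30 = 2×15 + 0
gcd(62794575, 203466390) = 15 ≠ 1, so 62794575 has no multiplicative inverse modulo 203466390.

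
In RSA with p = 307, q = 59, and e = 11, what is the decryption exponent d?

3227

φ(n) = (p−1)(q−1) = 306·58 = 17748.
Need d with 11·d ≡ 1 (mod 17748). Apply the extended Euclidean algorithm:
17748 = 1613*11 + 5
11 = 2*5 + 1
5 = 5*1 + 0
Back-substitute:
1 = 11 − 2·5
1 = −2·17748 + 3227·11
So 11·3227 ≡ 1 (mod 17748), hence d = 3227.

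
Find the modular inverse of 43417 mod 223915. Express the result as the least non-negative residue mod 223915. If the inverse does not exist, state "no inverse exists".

Apply the Euclidean algorithm to 223915 and 43417:
223915 = 5×43417 + 6830
43417 = 6×6830 + 2437
6830 = 2×2437 + 1956
2437 = 1×1956 + 481
1956 = 4×481 + 32
481 = 15×32 + 1
32 = 32×1 + 0
Since gcd(43417, 223915) = 1, back-substitute to write 1 as a combination:
1 = 481 − 15·32
1 = −15·1956 + 61·481
1 = 61·2437 − 76·1956
1 = −76·6830 + 213·2437
1 = 213·43417 − 1354·6830
1 = −1354·223915 + 6983·43417
So 43417·6983 ≡ 1 (mod 223915).

6983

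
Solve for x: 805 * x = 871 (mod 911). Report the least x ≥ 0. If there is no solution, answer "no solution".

877

First find gcd(805, 911):
911 = 1×805 + 106
805 = 7×106 + 63
106 = 1×63 + 43
63 = 1×43 + 20
43 = 2×20 + 3
20 = 6×3 + 2
3 = 1×2 + 1
2 = 2×1 + 0
gcd = 1, so a unique solution mod 911 exists.
Back-substitute for the Bézout coefficients:
1 = 3 − 2
1 = −20 + 7·3
1 = 7·43 − 15·20
1 = −15·63 + 22·43
1 = 22·106 − 37·63
1 = −37·805 + 281·106
1 = 281·911 − 318·805
So 805·(-318) ≡ 1 (mod 911), giving 805⁻¹ ≡ 593.
x ≡ 805⁻¹·871 ≡ 593·871 ≡ 877 (mod 911).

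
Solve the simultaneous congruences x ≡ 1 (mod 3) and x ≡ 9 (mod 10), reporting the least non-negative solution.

Write x = 1 + 3·k. Then 3·k ≡ 9 − 1 ≡ 8 (mod 10).
Need 3⁻¹ mod 10. Extended Euclid on (10, 3):
10 = 3·3 + 1
3 = 3·1 + 0
Back-substitute:
1 = 10 − 3·3
3⁻¹ ≡ 7 (mod 10), so k ≡ 7·8 ≡ 6 (mod 10).
x = 1 + 3·6 = 19.

19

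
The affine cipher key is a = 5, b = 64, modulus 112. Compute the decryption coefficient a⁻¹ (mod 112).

45

Apply the Euclidean algorithm to 112 and 5:
112 = 22·5 + 2
5 = 2·2 + 1
2 = 2·1 + 0
Since gcd(5, 112) = 1, back-substitute to write 1 as a combination:
1 = 5 − 2·2
1 = −2·112 + 45·5
So 5·45 ≡ 1 (mod 112).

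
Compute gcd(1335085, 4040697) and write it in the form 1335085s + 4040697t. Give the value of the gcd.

1

Euclidean algorithm:
4040697 = 3×1335085 + 35442
1335085 = 37×35442 + 23731
35442 = 1×23731 + 11711
23731 = 2×11711 + 309
11711 = 37×309 + 278
309 = 1×278 + 31
278 = 8×31 + 30
31 = 1×30 + 1
30 = 30×1 + 0
gcd(1335085, 4040697) = 1.
Express as a combination:
1 = 31 − 30
1 = −278 + 9·31
1 = 9·309 − 10·278
1 = −10·11711 + 379·309
1 = 379·23731 − 768·11711
1 = −768·35442 + 1147·23731
1 = 1147·1335085 − 43207·35442
1 = −43207·4040697 + 130768·1335085
So 1 = (-43207)·4040697 + (130768)·1335085.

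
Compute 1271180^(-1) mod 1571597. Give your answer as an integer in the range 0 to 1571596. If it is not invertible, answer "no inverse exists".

Apply the Euclidean algorithm to 1571597 and 1271180:
1571597 = 1·1271180 + 300417
1271180 = 4·300417 + 69512
300417 = 4·69512 + 22369
69512 = 3·22369 + 2405
22369 = 9·2405 + 724
2405 = 3·724 + 233
724 = 3·233 + 25
233 = 9·25 + 8
25 = 3·8 + 1
8 = 8·1 + 0
Since gcd(1271180, 1571597) = 1, back-substitute to write 1 as a combination:
1 = 25 − 3·8
1 = −3·233 + 28·25
1 = 28·724 − 87·233
1 = −87·2405 + 289·724
1 = 289·22369 − 2688·2405
1 = −2688·69512 + 8353·22369
1 = 8353·300417 − 36100·69512
1 = −36100·1271180 + 152753·300417
1 = 152753·1571597 − 188853·1271180
So 1271180·(-188853) ≡ 1 (mod 1571597), and -188853 ≡ 1382744 (mod 1571597).

1382744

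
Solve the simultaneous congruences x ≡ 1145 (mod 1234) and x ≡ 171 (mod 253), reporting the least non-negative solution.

Write x = 1145 + 1234·k. Then 1234·k ≡ 171 − 1145 ≡ 38 (mod 253).
Need 1234⁻¹ mod 253. Extended Euclid on (253, 222):
253 = 1×222 + 31
222 = 7×31 + 5
31 = 6×5 + 1
5 = 5×1 + 0
Back-substitute:
1 = 31 − 6·5
1 = −6·222 + 43·31
1 = 43·253 − 49·222
1234⁻¹ ≡ 204 (mod 253), so k ≡ 204·38 ≡ 162 (mod 253).
x = 1145 + 1234·162 = 201053.

201053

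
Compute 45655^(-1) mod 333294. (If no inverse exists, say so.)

Run Euclid on (333294, 45655):
333294 = 7·45655 + 13709
45655 = 3·13709 + 4528
13709 = 3·4528 + 125
4528 = 36·125 + 28
125 = 4·28 + 13
28 = 2·13 + 2
13 = 6·2 + 1
2 = 2·1 + 0
gcd = 1, so the inverse exists. Back-substitute:
1 = 13 − 6·2
1 = −6·28 + 13·13
1 = 13·125 − 58·28
1 = −58·4528 + 2101·125
1 = 2101·13709 − 6361·4528
1 = −6361·45655 + 21184·13709
1 = 21184·333294 − 154649·45655
So 45655·(-154649) ≡ 1 (mod 333294), and -154649 ≡ 178645 (mod 333294).

178645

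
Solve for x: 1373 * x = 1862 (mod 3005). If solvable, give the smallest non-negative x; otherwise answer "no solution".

879

First find gcd(1373, 3005):
3005 = 2·1373 + 259
1373 = 5·259 + 78
259 = 3·78 + 25
78 = 3·25 + 3
25 = 8·3 + 1
3 = 3·1 + 0
gcd = 1, so a unique solution mod 3005 exists.
Back-substitute for the Bézout coefficients:
1 = 25 − 8·3
1 = −8·78 + 25·25
1 = 25·259 − 83·78
1 = −83·1373 + 440·259
1 = 440·3005 − 963·1373
So 1373·(-963) ≡ 1 (mod 3005), giving 1373⁻¹ ≡ 2042.
x ≡ 1373⁻¹·1862 ≡ 2042·1862 ≡ 879 (mod 3005).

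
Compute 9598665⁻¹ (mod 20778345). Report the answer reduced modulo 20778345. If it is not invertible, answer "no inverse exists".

no inverse exists

Compute gcd(9598665, 20778345):
20778345 = 2×9598665 + 1581015
9598665 = 6×1581015 + 112575
1581015 = 14×112575 + 4965
112575 = 22×4965 + 3345
4965 = 1×3345 + 1620
3345 = 2×1620 + 105
1620 = 15×105 + 45
105 = 2×45 + 15
45 = 3×15 + 0
gcd(9598665, 20778345) = 15 ≠ 1, so 9598665 has no multiplicative inverse modulo 20778345.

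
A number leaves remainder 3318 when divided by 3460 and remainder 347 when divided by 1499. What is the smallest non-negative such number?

643418

Write x = 3318 + 3460·k. Then 3460·k ≡ 347 − 3318 ≡ 27 (mod 1499).
Need 3460⁻¹ mod 1499. Extended Euclid on (1499, 462):
1499 = 3*462 + 113
462 = 4*113 + 10
113 = 11*10 + 3
10 = 3*3 + 1
3 = 3*1 + 0
Back-substitute:
1 = 10 − 3·3
1 = −3·113 + 34·10
1 = 34·462 − 139·113
1 = −139·1499 + 451·462
3460⁻¹ ≡ 451 (mod 1499), so k ≡ 451·27 ≡ 185 (mod 1499).
x = 3318 + 3460·185 = 643418.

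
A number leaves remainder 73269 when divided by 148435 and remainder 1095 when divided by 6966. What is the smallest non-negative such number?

1024274769

Write x = 73269 + 148435·k. Then 148435·k ≡ 1095 − 73269 ≡ 4452 (mod 6966).
Need 148435⁻¹ mod 6966. Extended Euclid on (6966, 2149):
6966 = 3×2149 + 519
2149 = 4×519 + 73
519 = 7×73 + 8
73 = 9×8 + 1
8 = 8×1 + 0
Back-substitute:
1 = 73 − 9·8
1 = −9·519 + 64·73
1 = 64·2149 − 265·519
1 = −265·6966 + 859·2149
148435⁻¹ ≡ 859 (mod 6966), so k ≡ 859·4452 ≡ 6900 (mod 6966).
x = 73269 + 148435·6900 = 1024274769.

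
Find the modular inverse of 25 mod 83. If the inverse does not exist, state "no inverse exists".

10

Run Euclid on (83, 25):
83 = 3*25 + 8
25 = 3*8 + 1
8 = 8*1 + 0
Since gcd(25, 83) = 1, back-substitute to write 1 as a combination:
1 = 25 − 3·8
1 = −3·83 + 10·25
So 25·10 ≡ 1 (mod 83).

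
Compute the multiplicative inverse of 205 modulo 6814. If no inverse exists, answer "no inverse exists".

1529

Extended Euclidean algorithm:
6814 = 33×205 + 49
205 = 4×49 + 9
49 = 5×9 + 4
9 = 2×4 + 1
4 = 4×1 + 0
gcd = 1, so the inverse exists. Back-substitute:
1 = 9 − 2·4
1 = −2·49 + 11·9
1 = 11·205 − 46·49
1 = −46·6814 + 1529·205
So 205·1529 ≡ 1 (mod 6814).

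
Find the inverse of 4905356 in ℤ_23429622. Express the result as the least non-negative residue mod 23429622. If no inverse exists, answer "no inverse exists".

no inverse exists

Compute gcd(4905356, 23429622):
23429622 = 4×4905356 + 3808198
4905356 = 1×3808198 + 1097158
3808198 = 3×1097158 + 516724
1097158 = 2×516724 + 63710
516724 = 8×63710 + 7044
63710 = 9×7044 + 314
7044 = 22×314 + 136
314 = 2×136 + 42
136 = 3×42 + 10
42 = 4×10 + 2
10 = 5×2 + 0
Since gcd = 2 > 1, 4905356 is not a unit mod 23429622.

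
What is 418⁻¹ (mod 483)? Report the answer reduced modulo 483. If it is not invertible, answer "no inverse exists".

Run Euclid on (483, 418):
483 = 1×418 + 65
418 = 6×65 + 28
65 = 2×28 + 9
28 = 3×9 + 1
9 = 9×1 + 0
gcd = 1, so the inverse exists. Back-substitute:
1 = 28 − 3·9
1 = −3·65 + 7·28
1 = 7·418 − 45·65
1 = −45·483 + 52·418
So 418·52 ≡ 1 (mod 483).

52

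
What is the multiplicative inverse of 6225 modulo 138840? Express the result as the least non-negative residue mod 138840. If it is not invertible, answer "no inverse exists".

Compute gcd(6225, 138840):
138840 = 22×6225 + 1890
6225 = 3×1890 + 555
1890 = 3×555 + 225
555 = 2×225 + 105
225 = 2×105 + 15
105 = 7×15 + 0
The gcd is 15, not 1, hence no inverse exists.

no inverse exists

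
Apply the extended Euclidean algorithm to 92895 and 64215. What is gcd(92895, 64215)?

Apply Euclid's algorithm to 92895 and 64215:
92895 = 1×64215 + 28680
64215 = 2×28680 + 6855
28680 = 4×6855 + 1260
6855 = 5×1260 + 555
1260 = 2×555 + 150
555 = 3×150 + 105
150 = 1×105 + 45
105 = 2×45 + 15
45 = 3×15 + 0
gcd(92895, 64215) = 15.
Working backward:
15 = 105 − 2·45
15 = −2·150 + 3·105
15 = 3·555 − 11·150
15 = −11·1260 + 25·555
15 = 25·6855 − 136·1260
15 = −136·28680 + 569·6855
15 = 569·64215 − 1274·28680
15 = −1274·92895 + 1843·64215
So 15 = (-1274)·92895 + (1843)·64215.

15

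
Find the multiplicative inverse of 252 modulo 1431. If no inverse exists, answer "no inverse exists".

Euclidean algorithm on 1431, 252:
1431 = 5×252 + 171
252 = 1×171 + 81
171 = 2×81 + 9
81 = 9×9 + 0
gcd(252, 1431) = 9 ≠ 1, so 252 has no multiplicative inverse modulo 1431.

no inverse exists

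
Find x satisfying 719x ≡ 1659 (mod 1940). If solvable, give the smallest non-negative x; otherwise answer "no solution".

461

First find gcd(719, 1940):
1940 = 2×719 + 502
719 = 1×502 + 217
502 = 2×217 + 68
217 = 3×68 + 13
68 = 5×13 + 3
13 = 4×3 + 1
3 = 3×1 + 0
gcd = 1, so a unique solution mod 1940 exists.
Back-substitute for the Bézout coefficients:
1 = 13 − 4·3
1 = −4·68 + 21·13
1 = 21·217 − 67·68
1 = −67·502 + 155·217
1 = 155·719 − 222·502
1 = −222·1940 + 599·719
So 719·(599) ≡ 1 (mod 1940), giving 719⁻¹ ≡ 599.
x ≡ 719⁻¹·1659 ≡ 599·1659 ≡ 461 (mod 1940).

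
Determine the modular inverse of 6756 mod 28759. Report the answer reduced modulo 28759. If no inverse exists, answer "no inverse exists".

Run Euclid on (28759, 6756):
28759 = 4×6756 + 1735
6756 = 3×1735 + 1551
1735 = 1×1551 + 184
1551 = 8×184 + 79
184 = 2×79 + 26
79 = 3×26 + 1
26 = 26×1 + 0
The gcd is 1. Working backward:
1 = 79 − 3·26
1 = −3·184 + 7·79
1 = 7·1551 − 59·184
1 = −59·1735 + 66·1551
1 = 66·6756 − 257·1735
1 = −257·28759 + 1094·6756
So 6756·1094 ≡ 1 (mod 28759).

1094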